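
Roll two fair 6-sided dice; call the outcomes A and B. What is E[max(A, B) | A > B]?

P(A > B) = 5/12.
Summing max(A,B)·P(x,y) over outcomes with A > B gives 35/18.
E[max(A, B) | A > B] = (35/18) / (5/12) = 14/3.

14/3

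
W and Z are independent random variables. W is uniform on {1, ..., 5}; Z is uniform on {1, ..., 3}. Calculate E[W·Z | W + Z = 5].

16/3

P(W + Z = 5) = 1/5.
Summing WZ·P(x,y) over outcomes with W + Z = 5 gives 16/15.
E[W·Z | W + Z = 5] = (16/15) / (1/5) = 16/3.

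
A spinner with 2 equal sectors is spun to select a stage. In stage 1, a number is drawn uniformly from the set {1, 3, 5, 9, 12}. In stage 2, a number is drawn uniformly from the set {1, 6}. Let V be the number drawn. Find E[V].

E[V | stage 1] = (1+3+5+9+12)/5 = 6.
E[V | stage 2] = (1+6)/2 = 7/2.
By the law of total expectation,
E[V] = (1/2)·(6) + (1/2)·(7/2) = 19/4.

19/4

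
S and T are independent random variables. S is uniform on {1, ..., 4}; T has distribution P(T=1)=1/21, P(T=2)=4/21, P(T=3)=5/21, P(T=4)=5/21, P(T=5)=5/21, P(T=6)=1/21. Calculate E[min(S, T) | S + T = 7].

P(S + T = 7) = 4/21.
Summing min(S,T)·P(x,y) over outcomes with S + T = 7 gives 41/84.
E[min(S, T) | S + T = 7] = (41/84) / (4/21) = 41/16.

41/16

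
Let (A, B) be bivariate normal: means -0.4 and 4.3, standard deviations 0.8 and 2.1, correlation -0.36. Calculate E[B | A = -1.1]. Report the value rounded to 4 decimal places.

The regression of B on A has slope ρ·σ_B/σ_A and passes through (μ_A, μ_B).
E[B | A=-1.1] = 4.3 + (-0.36)·(2.1/0.8)·(-1.1 − (-0.4)) = 4.3 + (-0.945)·(-0.7) = 4.9615.

4.9615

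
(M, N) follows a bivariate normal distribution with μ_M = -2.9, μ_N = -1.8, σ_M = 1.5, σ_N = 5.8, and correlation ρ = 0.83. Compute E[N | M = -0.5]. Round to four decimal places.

The regression of N on M has slope ρ·σ_N/σ_M and passes through (μ_M, μ_N).
E[N | M=-0.5] = -1.8 + (0.83)·(5.8/1.5)·(-0.5 − (-2.9)) = -1.8 + (3.20933)·(2.4) = 5.9024.

5.9024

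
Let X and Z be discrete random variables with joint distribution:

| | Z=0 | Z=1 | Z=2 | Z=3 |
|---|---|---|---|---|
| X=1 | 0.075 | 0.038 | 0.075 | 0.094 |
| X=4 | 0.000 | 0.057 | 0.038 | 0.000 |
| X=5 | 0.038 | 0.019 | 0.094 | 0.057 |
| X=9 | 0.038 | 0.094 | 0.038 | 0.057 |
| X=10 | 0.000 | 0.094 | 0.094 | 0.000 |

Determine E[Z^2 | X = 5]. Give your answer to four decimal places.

P(X = 5) = 0.208.
Σ Z^2·P over the event = 0·(0.038) + 1·(0.019) + 4·(0.094) + 9·(0.057) = 0.908.
E[Z^2 | X = 5] = (0.908) / (0.208) = 4.3654.

4.3654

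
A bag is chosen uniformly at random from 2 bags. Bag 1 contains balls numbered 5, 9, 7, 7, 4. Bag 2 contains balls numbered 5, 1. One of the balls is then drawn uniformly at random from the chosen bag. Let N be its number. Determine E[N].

47/10

E[N | bag 1] = (5+9+7+7+4)/5 = 32/5.
E[N | bag 2] = (5+1)/2 = 3.
E[N] = (1/2)·(32/5) + (1/2)·(3) = 47/10.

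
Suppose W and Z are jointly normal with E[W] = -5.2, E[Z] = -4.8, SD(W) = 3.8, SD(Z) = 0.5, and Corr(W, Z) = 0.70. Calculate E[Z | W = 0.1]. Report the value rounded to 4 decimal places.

E[Z | W=x] = μ_Z + ρ(σ_Z/σ_W)(x − μ_W) for jointly normal variables.
E[Z | W=0.1] = -4.8 + (0.70)·(0.5/3.8)·(0.1 − (-5.2)) = -4.8 + (0.092105)·(5.3) = -4.3118.

-4.3118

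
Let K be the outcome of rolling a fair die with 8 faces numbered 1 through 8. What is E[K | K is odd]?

Given K is odd, K is equally likely to be any of {1, 3, 5, 7}.
E[K | K is odd] = (1 + 3 + 5 + 7) / 4 = 4.

4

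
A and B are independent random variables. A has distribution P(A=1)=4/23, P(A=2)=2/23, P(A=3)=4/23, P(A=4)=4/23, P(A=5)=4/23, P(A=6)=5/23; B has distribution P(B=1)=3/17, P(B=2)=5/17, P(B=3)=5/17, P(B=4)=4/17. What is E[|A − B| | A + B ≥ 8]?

P(A + B ≥ 8) = 122/391.
Summing |A−B|·P(x,y) over outcomes with A + B ≥ 8 gives 271/391.
E[|A − B| | A + B ≥ 8] = (271/391) / (122/391) = 271/122.

271/122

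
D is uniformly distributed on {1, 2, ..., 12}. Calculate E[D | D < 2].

1

Given D < 2, D is equally likely to be any of {1}.
E[D | D < 2] = (1) / 1 = 1.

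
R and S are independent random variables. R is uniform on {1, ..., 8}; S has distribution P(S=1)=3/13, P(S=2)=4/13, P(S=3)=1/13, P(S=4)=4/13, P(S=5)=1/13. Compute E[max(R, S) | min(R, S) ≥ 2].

369/70

P(min(R, S) ≥ 2) = 35/52.
Summing max(R,S)·P(x,y) over outcomes with min(R, S) ≥ 2 gives 369/104.
E[max(R, S) | min(R, S) ≥ 2] = (369/104) / (35/52) = 369/70.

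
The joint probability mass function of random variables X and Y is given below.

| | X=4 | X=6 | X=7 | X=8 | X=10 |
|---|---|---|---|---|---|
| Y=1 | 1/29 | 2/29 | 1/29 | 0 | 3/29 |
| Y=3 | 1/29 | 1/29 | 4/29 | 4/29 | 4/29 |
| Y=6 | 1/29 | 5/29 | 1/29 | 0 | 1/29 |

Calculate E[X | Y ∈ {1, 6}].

P(Y ∈ {1, 6}) = 15/29.
Σ X·P over the event = 4·(1/29) + 4·(1/29) + 6·(2/29) + 6·(5/29) + 7·(1/29) + 7·(1/29) + 10·(3/29) + 10·(1/29) = 104/29.
E[X | Y ∈ {1, 6}] = (104/29) / (15/29) = 104/15.

104/15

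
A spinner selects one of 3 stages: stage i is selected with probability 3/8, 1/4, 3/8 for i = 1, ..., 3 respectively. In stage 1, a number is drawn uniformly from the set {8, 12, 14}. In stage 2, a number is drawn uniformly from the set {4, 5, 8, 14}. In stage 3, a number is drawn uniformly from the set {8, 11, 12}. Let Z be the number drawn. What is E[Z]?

E[Z | stage 1] = (8+12+14)/3 = 34/3.
E[Z | stage 2] = (4+5+8+14)/4 = 31/4.
E[Z | stage 3] = (8+11+12)/3 = 31/3.
By the law of total expectation,
E[Z] = (3/8)·(34/3) + (1/4)·(31/4) + (3/8)·(31/3) = 161/16.

161/16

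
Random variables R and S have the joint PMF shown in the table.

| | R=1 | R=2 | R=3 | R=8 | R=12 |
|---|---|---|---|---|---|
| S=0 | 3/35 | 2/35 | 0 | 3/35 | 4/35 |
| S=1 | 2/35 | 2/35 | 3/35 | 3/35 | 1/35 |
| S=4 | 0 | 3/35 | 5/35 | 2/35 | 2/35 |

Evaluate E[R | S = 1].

51/11

P(S = 1) = 11/35.
Summing R·P(R=x,S=y) over the conditioning event gives 51/35.
E[R | S = 1] = (51/35) / (11/35) = 51/11.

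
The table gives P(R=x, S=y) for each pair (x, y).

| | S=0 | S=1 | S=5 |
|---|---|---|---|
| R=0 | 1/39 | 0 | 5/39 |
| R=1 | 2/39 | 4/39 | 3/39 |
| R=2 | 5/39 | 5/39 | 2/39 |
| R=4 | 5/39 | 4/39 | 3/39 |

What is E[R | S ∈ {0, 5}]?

51/26

P(S ∈ {0, 5}) = 2/3.
Summing R·P(R=x,S=y) over the conditioning event gives 17/13.
E[R | S ∈ {0, 5}] = (17/13) / (2/3) = 51/26.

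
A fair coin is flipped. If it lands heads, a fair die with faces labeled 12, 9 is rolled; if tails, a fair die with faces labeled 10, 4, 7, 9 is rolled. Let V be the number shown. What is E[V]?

E[V | heads] = (12+9)/2 = 21/2.
E[V | tails] = (10+4+7+9)/4 = 15/2.
By the law of total expectation,
E[V] = (1/2)·(21/2) + (1/2)·(15/2) = 9.

9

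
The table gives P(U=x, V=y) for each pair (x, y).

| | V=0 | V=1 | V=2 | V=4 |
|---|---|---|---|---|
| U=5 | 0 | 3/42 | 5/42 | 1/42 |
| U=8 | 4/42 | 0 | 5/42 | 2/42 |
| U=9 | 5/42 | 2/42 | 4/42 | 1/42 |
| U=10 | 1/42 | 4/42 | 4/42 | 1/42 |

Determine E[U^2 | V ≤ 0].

761/10

P(V ≤ 0) = 5/21.
Σ U^2·P over the event = 64·(4/42) + 81·(5/42) + 100·(1/42) = 761/42.
E[U^2 | V ≤ 0] = (761/42) / (5/21) = 761/10.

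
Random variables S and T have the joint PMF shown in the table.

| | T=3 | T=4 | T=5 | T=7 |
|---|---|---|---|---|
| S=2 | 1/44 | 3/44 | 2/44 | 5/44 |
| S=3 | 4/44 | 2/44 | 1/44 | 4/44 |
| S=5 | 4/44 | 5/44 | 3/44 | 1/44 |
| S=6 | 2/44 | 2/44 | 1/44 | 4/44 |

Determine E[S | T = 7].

51/14

P(T = 7) = 7/22.
Summing S·P(S=x,T=y) over the conditioning event gives 51/44.
E[S | T = 7] = (51/44) / (7/22) = 51/14.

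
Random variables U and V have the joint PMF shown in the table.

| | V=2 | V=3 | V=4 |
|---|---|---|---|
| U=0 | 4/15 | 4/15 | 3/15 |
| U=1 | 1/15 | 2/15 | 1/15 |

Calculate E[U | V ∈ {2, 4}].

P(V ∈ {2, 4}) = 3/5.
Σ U·P over the event = 0·(4/15) + 0·(3/15) + 1·(1/15) + 1·(1/15) = 2/15.
E[U | V ∈ {2, 4}] = (2/15) / (3/5) = 2/9.

2/9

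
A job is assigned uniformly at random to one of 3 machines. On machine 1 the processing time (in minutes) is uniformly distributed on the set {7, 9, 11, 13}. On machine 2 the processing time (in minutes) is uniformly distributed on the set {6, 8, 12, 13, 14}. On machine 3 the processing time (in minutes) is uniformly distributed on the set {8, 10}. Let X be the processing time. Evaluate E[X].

148/15

E[X | machine 1] = (7+9+11+13)/4 = 10.
E[X | machine 2] = (6+8+12+13+14)/5 = 53/5.
E[X | machine 3] = (8+10)/2 = 9.
E[X] = (1/3)·(10) + (1/3)·(53/5) + (1/3)·(9) = 148/15.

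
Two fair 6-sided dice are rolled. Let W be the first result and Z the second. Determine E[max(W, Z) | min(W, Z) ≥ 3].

P(min(W, Z) ≥ 3) = 4/9.
Summing max(W,Z)·P(x,y) over outcomes with min(W, Z) ≥ 3 gives 41/18.
E[max(W, Z) | min(W, Z) ≥ 3] = (41/18) / (4/9) = 41/8.

41/8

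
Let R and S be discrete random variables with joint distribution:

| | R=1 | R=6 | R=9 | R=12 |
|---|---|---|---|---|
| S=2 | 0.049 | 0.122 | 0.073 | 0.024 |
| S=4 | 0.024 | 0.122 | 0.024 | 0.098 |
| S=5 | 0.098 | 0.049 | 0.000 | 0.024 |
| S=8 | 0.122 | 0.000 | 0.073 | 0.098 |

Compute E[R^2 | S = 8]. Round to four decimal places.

P(S = 8) = 0.293.
Σ R^2·P over the event = 1·(0.122) + 81·(0.073) + 144·(0.098) = 20.147.
E[R^2 | S = 8] = (20.147) / (0.293) = 68.7611.

68.7611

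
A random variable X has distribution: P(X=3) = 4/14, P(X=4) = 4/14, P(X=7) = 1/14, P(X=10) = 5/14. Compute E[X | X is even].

P(X is even) = 9/14.
Σ over the event: 4·2/7 + 10·5/14 = 33/7.
E[X | X is even] = (33/7) / (9/14) = 22/3.

22/3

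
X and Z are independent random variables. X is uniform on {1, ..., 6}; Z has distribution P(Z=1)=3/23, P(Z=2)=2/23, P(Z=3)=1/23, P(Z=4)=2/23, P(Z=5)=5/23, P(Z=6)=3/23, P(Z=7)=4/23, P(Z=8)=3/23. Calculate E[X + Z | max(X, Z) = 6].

P(max(X, Z) = 6) = 31/138.
Summing (X+Z)·P(x,y) over outcomes with max(X, Z) = 6 gives 146/69.
E[X + Z | max(X, Z) = 6] = (146/69) / (31/138) = 292/31.

292/31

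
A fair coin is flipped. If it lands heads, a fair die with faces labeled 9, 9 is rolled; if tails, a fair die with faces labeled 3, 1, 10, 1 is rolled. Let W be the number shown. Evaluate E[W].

E[W | heads] = (9+9)/2 = 9.
E[W | tails] = (3+1+10+1)/4 = 15/4.
E[W] = (1/2)·(9) + (1/2)·(15/4) = 51/8.

51/8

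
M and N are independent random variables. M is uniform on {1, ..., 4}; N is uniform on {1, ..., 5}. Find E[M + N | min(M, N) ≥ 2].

13/2

P(min(M, N) ≥ 2) = 3/5.
Summing (M+N)·P(x,y) over outcomes with min(M, N) ≥ 2 gives 39/10.
E[M + N | min(M, N) ≥ 2] = (39/10) / (3/5) = 13/2.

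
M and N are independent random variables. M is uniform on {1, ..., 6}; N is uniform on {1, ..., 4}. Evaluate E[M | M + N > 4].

P(M + N > 4) = 3/4.
Summing M·P(x,y) over outcomes with M + N > 4 gives 37/12.
E[M | M + N > 4] = (37/12) / (3/4) = 37/9.

37/9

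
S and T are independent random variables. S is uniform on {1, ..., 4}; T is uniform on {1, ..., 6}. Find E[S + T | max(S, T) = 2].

10/3

Outcomes with max(S, T) = 2: (1,2), (2,1), (2,2), each with probability 1/24.
E[S + T | max(S, T) = 2] = (3 + 3 + 4) / 3 = 10/3.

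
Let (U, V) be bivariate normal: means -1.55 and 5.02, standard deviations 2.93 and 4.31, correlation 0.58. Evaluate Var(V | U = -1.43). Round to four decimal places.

12.3271

For a bivariate normal, Var(V | U=x) = σ_V²(1 − ρ²).
Var(V | U=-1.43) = (4.31)²·(1 − (0.58)²) = 18.5761·0.6636 = 12.3271.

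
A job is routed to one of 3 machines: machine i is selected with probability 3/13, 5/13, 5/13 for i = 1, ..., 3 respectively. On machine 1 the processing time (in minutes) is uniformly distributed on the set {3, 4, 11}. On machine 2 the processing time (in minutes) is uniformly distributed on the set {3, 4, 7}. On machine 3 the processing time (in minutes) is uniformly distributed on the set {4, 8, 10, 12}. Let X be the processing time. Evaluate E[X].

E[X | machine 1] = (3+4+11)/3 = 6.
E[X | machine 2] = (3+4+7)/3 = 14/3.
E[X | machine 3] = (4+8+10+12)/4 = 17/2.
E[X] = (3/13)·(6) + (5/13)·(14/3) + (5/13)·(17/2) = 503/78.

503/78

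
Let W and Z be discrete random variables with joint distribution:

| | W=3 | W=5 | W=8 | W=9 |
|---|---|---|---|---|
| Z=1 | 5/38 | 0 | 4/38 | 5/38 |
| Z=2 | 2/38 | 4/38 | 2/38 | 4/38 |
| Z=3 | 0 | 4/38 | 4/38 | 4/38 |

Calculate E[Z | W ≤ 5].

29/15

P(W ≤ 5) = 15/38.
Σ Z·P over the event = 1·(5/38) + 2·(2/38) + 2·(4/38) + 3·(4/38) = 29/38.
E[Z | W ≤ 5] = (29/38) / (15/38) = 29/15.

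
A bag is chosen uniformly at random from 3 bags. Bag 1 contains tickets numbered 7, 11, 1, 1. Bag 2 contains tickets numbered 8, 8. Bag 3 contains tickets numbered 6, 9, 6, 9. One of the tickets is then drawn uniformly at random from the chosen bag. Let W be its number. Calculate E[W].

E[W | bag 1] = (7+11+1+1)/4 = 5.
E[W | bag 2] = (8+8)/2 = 8.
E[W | bag 3] = (6+9+6+9)/4 = 15/2.
By the law of total expectation,
E[W] = (1/3)·(5) + (1/3)·(8) + (1/3)·(15/2) = 41/6.

41/6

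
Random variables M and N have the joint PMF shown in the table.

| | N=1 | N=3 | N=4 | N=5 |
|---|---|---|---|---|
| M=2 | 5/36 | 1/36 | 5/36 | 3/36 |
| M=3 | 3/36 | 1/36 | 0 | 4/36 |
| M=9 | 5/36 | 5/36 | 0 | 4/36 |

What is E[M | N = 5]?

P(N = 5) = 11/36.
Σ M·P over the event = 2·(3/36) + 3·(4/36) + 9·(4/36) = 3/2.
E[M | N = 5] = (3/2) / (11/36) = 54/11.

54/11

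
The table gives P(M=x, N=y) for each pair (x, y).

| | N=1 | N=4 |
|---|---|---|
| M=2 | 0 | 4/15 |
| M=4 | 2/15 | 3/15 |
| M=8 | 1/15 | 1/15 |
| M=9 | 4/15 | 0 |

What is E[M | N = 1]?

P(N = 1) = 7/15.
Σ M·P over the event = 4·(2/15) + 8·(1/15) + 9·(4/15) = 52/15.
E[M | N = 1] = (52/15) / (7/15) = 52/7.

52/7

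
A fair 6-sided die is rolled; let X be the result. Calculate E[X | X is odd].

Given X is odd, X is equally likely to be any of {1, 3, 5}.
E[X | X is odd] = (1 + 3 + 5) / 3 = 3.

3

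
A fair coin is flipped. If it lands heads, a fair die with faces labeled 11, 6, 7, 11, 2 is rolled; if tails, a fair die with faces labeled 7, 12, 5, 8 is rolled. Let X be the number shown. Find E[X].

77/10

E[X | heads] = (11+6+7+11+2)/5 = 37/5.
E[X | tails] = (7+12+5+8)/4 = 8.
E[X] = (1/2)·(37/5) + (1/2)·(8) = 77/10.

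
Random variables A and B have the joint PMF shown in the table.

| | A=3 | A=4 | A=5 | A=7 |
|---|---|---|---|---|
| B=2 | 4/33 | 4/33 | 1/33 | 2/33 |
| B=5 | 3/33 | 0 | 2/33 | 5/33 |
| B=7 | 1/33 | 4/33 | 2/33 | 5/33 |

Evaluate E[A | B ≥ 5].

59/11

P(B ≥ 5) = 2/3.
Summing A·P(A=x,B=y) over the conditioning event gives 118/33.
E[A | B ≥ 5] = (118/33) / (2/3) = 59/11.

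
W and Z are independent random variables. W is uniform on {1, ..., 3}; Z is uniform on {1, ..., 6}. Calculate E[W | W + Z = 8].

Outcomes with W + Z = 8: (2,6), (3,5), each with probability 1/18.
E[W | W + Z = 8] = (2 + 3) / 2 = 5/2.

5/2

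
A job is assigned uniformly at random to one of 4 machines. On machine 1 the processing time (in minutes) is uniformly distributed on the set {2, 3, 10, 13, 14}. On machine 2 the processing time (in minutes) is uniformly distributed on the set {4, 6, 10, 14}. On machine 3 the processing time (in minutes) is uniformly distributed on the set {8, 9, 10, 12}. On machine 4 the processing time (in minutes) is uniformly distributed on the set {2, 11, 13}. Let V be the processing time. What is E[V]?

E[V | machine 1] = (2+3+10+13+14)/5 = 42/5.
E[V | machine 2] = (4+6+10+14)/4 = 17/2.
E[V | machine 3] = (8+9+10+12)/4 = 39/4.
E[V | machine 4] = (2+11+13)/3 = 26/3.
By the law of total expectation,
E[V] = (1/4)·(42/5) + (1/4)·(17/2) + (1/4)·(39/4) + (1/4)·(26/3) = 2119/240.

2119/240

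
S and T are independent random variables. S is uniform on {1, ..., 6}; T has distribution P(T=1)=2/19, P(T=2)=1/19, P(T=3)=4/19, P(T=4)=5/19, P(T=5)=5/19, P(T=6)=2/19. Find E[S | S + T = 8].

65/17

P(S + T = 8) = 17/114.
Summing S·P(x,y) over outcomes with S + T = 8 gives 65/114.
E[S | S + T = 8] = (65/114) / (17/114) = 65/17.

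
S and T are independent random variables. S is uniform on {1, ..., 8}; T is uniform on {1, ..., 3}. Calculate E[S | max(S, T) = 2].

5/3

Outcomes with max(S, T) = 2: (1,2), (2,1), (2,2), each with probability 1/24.
E[S | max(S, T) = 2] = (1 + 2 + 2) / 3 = 5/3.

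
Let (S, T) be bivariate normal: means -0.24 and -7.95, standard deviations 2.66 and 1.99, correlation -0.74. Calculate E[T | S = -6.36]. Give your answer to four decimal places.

-4.5619

For a bivariate normal, E[T | S=x] = μ_T + ρ·(σ_T/σ_S)·(x − μ_S).
E[T | S=-6.36] = -7.95 + (-0.74)·(1.99/2.66)·(-6.36 − (-0.24)) = -7.95 + (-0.55361)·(-6.12) = -4.5619.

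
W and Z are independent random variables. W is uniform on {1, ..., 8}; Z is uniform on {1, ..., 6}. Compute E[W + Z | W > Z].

79/9

P(W > Z) = 9/16.
Summing (W+Z)·P(x,y) over outcomes with W > Z gives 79/16.
E[W + Z | W > Z] = (79/16) / (9/16) = 79/9.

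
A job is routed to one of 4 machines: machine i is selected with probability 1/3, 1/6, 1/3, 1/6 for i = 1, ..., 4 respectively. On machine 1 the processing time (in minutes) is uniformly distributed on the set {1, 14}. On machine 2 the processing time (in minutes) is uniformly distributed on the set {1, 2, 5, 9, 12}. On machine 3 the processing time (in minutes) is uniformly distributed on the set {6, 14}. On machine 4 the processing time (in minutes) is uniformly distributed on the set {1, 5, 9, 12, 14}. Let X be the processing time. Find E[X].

49/6

E[X | machine 1] = (1+14)/2 = 15/2.
E[X | machine 2] = (1+2+5+9+12)/5 = 29/5.
E[X | machine 3] = (6+14)/2 = 10.
E[X | machine 4] = (1+5+9+12+14)/5 = 41/5.
By the law of total expectation,
E[X] = (1/3)·(15/2) + (1/6)·(29/5) + (1/3)·(10) + (1/6)·(41/5) = 49/6.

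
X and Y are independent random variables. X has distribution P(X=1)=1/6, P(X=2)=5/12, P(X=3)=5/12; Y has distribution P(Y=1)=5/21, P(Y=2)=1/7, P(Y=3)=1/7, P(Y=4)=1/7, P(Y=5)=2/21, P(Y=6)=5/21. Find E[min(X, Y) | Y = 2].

P(Y = 2) = 1/7.
Summing min(X,Y)·P(x,y) over outcomes with Y = 2 gives 11/42.
E[min(X, Y) | Y = 2] = (11/42) / (1/7) = 11/6.

11/6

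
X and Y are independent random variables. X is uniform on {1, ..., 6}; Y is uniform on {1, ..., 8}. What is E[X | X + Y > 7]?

112/27

P(X + Y > 7) = 9/16.
Summing X·P(x,y) over outcomes with X + Y > 7 gives 7/3.
E[X | X + Y > 7] = (7/3) / (9/16) = 112/27.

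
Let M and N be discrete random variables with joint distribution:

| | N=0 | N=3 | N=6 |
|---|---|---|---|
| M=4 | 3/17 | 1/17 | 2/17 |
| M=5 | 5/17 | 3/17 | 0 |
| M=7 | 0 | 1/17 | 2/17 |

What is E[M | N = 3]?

26/5

P(N = 3) = 5/17.
Σ M·P over the event = 4·(1/17) + 5·(3/17) + 7·(1/17) = 26/17.
E[M | N = 3] = (26/17) / (5/17) = 26/5.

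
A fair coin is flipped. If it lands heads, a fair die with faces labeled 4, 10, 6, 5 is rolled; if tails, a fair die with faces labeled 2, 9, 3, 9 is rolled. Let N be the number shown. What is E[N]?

E[N | heads] = (4+10+6+5)/4 = 25/4.
E[N | tails] = (2+9+3+9)/4 = 23/4.
By the law of total expectation,
E[N] = (1/2)·(25/4) + (1/2)·(23/4) = 6.

6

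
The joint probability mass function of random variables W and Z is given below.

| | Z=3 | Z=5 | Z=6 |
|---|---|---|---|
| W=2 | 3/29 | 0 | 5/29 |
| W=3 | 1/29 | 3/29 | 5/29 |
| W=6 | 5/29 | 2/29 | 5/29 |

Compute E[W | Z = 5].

P(Z = 5) = 5/29.
Summing W·P(W=x,Z=y) over the conditioning event gives 21/29.
E[W | Z = 5] = (21/29) / (5/29) = 21/5.

21/5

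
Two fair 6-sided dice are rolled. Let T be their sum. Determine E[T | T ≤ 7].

P(T ≤ 7) = 7/12.
Σ over the event: 2·1/36 + 3·1/18 + 4·1/12 + 5·1/9 + 6·5/36 + 7·1/6 = 28/9.
E[T | T ≤ 7] = (28/9) / (7/12) = 16/3.

16/3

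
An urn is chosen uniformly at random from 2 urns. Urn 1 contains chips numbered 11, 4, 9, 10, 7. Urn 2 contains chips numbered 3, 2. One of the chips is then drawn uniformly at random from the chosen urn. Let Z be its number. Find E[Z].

107/20

E[Z | urn 1] = (11+4+9+10+7)/5 = 41/5.
E[Z | urn 2] = (3+2)/2 = 5/2.
E[Z] = (1/2)·(41/5) + (1/2)·(5/2) = 107/20.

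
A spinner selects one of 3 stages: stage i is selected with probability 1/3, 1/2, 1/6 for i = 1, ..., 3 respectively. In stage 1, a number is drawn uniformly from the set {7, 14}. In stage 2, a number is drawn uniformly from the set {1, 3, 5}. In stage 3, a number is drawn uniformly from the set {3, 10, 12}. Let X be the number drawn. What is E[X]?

115/18

E[X | stage 1] = (7+14)/2 = 21/2.
E[X | stage 2] = (1+3+5)/3 = 3.
E[X | stage 3] = (3+10+12)/3 = 25/3.
E[X] = (1/3)·(21/2) + (1/2)·(3) + (1/6)·(25/3) = 115/18.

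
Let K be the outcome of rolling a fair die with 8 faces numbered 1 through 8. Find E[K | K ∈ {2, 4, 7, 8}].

21/4

P(K ∈ {2, 4, 7, 8}) = 1/2.
Σ over the event: 2·1/8 + 4·1/8 + 7·1/8 + 8·1/8 = 21/8.
E[K | K ∈ {2, 4, 7, 8}] = (21/8) / (1/2) = 21/4.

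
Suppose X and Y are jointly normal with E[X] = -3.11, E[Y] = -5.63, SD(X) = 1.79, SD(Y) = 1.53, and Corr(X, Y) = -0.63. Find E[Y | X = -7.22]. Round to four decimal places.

The regression of Y on X has slope ρ·σ_Y/σ_X and passes through (μ_X, μ_Y).
E[Y | X=-7.22] = -5.63 + (-0.63)·(1.53/1.79)·(-7.22 − (-3.11)) = -5.63 + (-0.53849)·(-4.11) = -3.4168.

-3.4168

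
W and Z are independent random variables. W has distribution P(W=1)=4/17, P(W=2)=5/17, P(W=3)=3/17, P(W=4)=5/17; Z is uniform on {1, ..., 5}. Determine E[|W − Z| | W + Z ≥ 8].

11/13

P(W + Z ≥ 8) = 13/85.
Summing |W−Z|·P(x,y) over outcomes with W + Z ≥ 8 gives 11/85.
E[|W − Z| | W + Z ≥ 8] = (11/85) / (13/85) = 11/13.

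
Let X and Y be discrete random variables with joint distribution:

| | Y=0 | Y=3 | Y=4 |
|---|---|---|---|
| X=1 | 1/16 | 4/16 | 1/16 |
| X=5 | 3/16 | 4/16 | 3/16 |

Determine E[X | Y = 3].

P(Y = 3) = 1/2.
Σ X·P over the event = 1·(4/16) + 5·(4/16) = 3/2.
E[X | Y = 3] = (3/2) / (1/2) = 3.

3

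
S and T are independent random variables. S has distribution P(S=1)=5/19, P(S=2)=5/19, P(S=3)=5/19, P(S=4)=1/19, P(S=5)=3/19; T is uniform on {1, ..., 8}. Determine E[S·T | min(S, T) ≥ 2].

P(min(S, T) ≥ 2) = 49/76.
Summing ST·P(x,y) over outcomes with min(S, T) ≥ 2 gives 385/38.
E[S·T | min(S, T) ≥ 2] = (385/38) / (49/76) = 110/7.

110/7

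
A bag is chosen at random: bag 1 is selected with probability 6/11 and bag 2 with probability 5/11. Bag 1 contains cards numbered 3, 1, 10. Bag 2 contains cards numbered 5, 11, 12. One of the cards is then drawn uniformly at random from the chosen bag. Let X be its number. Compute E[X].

E[X | bag 1] = (3+1+10)/3 = 14/3.
E[X | bag 2] = (5+11+12)/3 = 28/3.
By the law of total expectation,
E[X] = (6/11)·(14/3) + (5/11)·(28/3) = 224/33.

224/33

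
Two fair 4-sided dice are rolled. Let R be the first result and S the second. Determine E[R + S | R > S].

5

P(R > S) = 3/8.
Summing (R+S)·P(x,y) over outcomes with R > S gives 15/8.
E[R + S | R > S] = (15/8) / (3/8) = 5.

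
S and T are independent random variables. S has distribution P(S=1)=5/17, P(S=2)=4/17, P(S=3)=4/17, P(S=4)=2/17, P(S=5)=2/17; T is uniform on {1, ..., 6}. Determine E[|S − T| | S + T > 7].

25/13

P(S + T > 7) = 13/51.
Summing |S−T|·P(x,y) over outcomes with S + T > 7 gives 25/51.
E[|S − T| | S + T > 7] = (25/51) / (13/51) = 25/13.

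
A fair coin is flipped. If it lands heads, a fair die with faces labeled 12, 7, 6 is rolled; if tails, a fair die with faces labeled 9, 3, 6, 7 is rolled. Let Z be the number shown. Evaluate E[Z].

E[Z | heads] = (12+7+6)/3 = 25/3.
E[Z | tails] = (9+3+6+7)/4 = 25/4.
By the law of total expectation,
E[Z] = (1/2)·(25/3) + (1/2)·(25/4) = 175/24.

175/24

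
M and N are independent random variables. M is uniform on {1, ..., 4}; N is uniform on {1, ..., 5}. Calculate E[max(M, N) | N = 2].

P(N = 2) = 1/5.
Summing max(M,N)·P(x,y) over outcomes with N = 2 gives 11/20.
E[max(M, N) | N = 2] = (11/20) / (1/5) = 11/4.

11/4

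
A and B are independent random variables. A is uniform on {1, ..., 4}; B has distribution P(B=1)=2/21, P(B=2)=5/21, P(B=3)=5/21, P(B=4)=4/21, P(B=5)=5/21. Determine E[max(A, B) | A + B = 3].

2

P(A + B = 3) = 1/12.
Summing max(A,B)·P(x,y) over outcomes with A + B = 3 gives 1/6.
E[max(A, B) | A + B = 3] = (1/6) / (1/12) = 2.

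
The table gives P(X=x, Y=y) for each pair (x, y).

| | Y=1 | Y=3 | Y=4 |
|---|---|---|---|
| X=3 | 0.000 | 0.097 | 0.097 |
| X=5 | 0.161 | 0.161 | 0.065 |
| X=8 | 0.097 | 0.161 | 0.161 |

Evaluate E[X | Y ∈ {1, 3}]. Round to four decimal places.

P(Y ∈ {1, 3}) = 0.677.
Σ X·P over the event = 3·(0.097) + 5·(0.161) + 5·(0.161) + 8·(0.097) + 8·(0.161) = 3.965.
E[X | Y ∈ {1, 3}] = (3.965) / (0.677) = 5.8567.

5.8567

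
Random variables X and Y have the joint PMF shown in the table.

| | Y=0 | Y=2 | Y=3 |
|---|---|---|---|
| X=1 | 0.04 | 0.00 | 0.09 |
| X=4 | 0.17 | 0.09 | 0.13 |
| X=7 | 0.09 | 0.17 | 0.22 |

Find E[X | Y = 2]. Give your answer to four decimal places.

5.9615

P(Y = 2) = 0.26.
Σ X·P over the event = 4·(0.09) + 7·(0.17) = 1.55.
E[X | Y = 2] = (1.55) / (0.26) = 5.9615.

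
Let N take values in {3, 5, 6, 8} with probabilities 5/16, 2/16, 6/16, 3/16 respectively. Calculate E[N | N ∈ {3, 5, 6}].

61/13

P(N ∈ {3, 5, 6}) = 13/16.
Σ over the event: 3·5/16 + 5·1/8 + 6·3/8 = 61/16.
E[N | N ∈ {3, 5, 6}] = (61/16) / (13/16) = 61/13.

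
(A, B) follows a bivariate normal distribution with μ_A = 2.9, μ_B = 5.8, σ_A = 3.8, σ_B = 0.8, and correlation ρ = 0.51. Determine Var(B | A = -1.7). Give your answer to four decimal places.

0.4735

The conditional variance in a bivariate normal is σ_B²(1 − ρ²), independent of x.
Var(B | A=-1.7) = (0.8)²·(1 − (0.51)²) = 0.64·0.7399 = 0.4735.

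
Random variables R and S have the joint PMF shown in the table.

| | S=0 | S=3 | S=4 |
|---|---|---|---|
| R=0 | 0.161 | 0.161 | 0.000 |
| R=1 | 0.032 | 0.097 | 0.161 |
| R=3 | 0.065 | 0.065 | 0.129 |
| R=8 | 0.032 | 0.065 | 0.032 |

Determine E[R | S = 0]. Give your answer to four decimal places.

P(S = 0) = 0.290.
Σ R·P over the event = 0·(0.161) + 1·(0.032) + 3·(0.065) + 8·(0.032) = 0.483.
E[R | S = 0] = (0.483) / (0.290) = 1.6655.

1.6655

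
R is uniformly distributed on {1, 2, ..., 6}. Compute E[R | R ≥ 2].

Given R ≥ 2, R is equally likely to be any of {2, 3, 4, 5, 6}.
E[R | R ≥ 2] = (2 + 3 + 4 + 5 + 6) / 5 = 4.

4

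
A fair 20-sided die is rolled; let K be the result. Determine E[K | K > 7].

14

P(K > 7) = 13/20.
E[K | K > 7] = (91/10) / (13/20) = 14.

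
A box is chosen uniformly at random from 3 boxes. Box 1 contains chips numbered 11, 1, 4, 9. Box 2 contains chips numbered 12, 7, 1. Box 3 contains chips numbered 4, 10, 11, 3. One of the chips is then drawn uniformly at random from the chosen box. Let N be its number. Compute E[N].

239/36

E[N | box 1] = (11+1+4+9)/4 = 25/4.
E[N | box 2] = (12+7+1)/3 = 20/3.
E[N | box 3] = (4+10+11+3)/4 = 7.
By the law of total expectation,
E[N] = (1/3)·(25/4) + (1/3)·(20/3) + (1/3)·(7) = 239/36.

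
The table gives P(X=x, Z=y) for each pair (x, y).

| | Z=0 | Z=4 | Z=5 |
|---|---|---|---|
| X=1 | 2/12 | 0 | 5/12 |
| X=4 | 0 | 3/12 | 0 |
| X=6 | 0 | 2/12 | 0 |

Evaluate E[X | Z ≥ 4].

29/10

P(Z ≥ 4) = 5/6.
Summing X·P(X=x,Z=y) over the conditioning event gives 29/12.
E[X | Z ≥ 4] = (29/12) / (5/6) = 29/10.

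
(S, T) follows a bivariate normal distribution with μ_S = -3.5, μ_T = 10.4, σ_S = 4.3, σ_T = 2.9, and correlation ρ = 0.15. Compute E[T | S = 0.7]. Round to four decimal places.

10.8249

The regression of T on S has slope ρ·σ_T/σ_S and passes through (μ_S, μ_T).
E[T | S=0.7] = 10.4 + (0.15)·(2.9/4.3)·(0.7 − (-3.5)) = 10.4 + (0.10116)·(4.2) = 10.8249.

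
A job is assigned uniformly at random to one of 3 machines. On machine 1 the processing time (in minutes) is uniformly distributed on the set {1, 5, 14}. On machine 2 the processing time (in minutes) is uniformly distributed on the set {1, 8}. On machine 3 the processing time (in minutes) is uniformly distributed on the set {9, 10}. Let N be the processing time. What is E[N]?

E[N | machine 1] = (1+5+14)/3 = 20/3.
E[N | machine 2] = (1+8)/2 = 9/2.
E[N | machine 3] = (9+10)/2 = 19/2.
E[N] = (1/3)·(20/3) + (1/3)·(9/2) + (1/3)·(19/2) = 62/9.

62/9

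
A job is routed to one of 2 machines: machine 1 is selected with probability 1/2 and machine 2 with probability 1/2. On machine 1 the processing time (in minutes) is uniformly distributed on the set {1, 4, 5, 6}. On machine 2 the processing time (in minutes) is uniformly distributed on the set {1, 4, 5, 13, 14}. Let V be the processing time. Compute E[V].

E[V | machine 1] = (1+4+5+6)/4 = 4.
E[V | machine 2] = (1+4+5+13+14)/5 = 37/5.
By the law of total expectation,
E[V] = (1/2)·(4) + (1/2)·(37/5) = 57/10.

57/10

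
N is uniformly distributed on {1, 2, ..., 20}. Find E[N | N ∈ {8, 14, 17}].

P(N ∈ {8, 14, 17}) = 3/20.
Σ over the event: 8·1/20 + 14·1/20 + 17·1/20 = 39/20.
E[N | N ∈ {8, 14, 17}] = (39/20) / (3/20) = 13.

13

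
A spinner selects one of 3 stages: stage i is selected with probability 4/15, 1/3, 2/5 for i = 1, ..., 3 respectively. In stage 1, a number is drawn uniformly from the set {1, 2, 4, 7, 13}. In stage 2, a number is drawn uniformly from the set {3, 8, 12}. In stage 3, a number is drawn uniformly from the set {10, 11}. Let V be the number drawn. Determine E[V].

E[V | stage 1] = (1+2+4+7+13)/5 = 27/5.
E[V | stage 2] = (3+8+12)/3 = 23/3.
E[V | stage 3] = (10+11)/2 = 21/2.
By the law of total expectation,
E[V] = (4/15)·(27/5) + (1/3)·(23/3) + (2/5)·(21/2) = 1844/225.

1844/225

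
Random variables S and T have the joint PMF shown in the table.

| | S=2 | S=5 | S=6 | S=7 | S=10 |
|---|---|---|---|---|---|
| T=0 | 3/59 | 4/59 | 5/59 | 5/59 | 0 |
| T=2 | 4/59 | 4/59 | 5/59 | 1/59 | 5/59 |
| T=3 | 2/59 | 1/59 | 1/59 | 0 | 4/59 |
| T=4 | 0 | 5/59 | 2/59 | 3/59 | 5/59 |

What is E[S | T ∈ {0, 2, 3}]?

261/44

P(T ∈ {0, 2, 3}) = 44/59.
Summing S·P(S=x,T=y) over the conditioning event gives 261/59.
E[S | T ∈ {0, 2, 3}] = (261/59) / (44/59) = 261/44.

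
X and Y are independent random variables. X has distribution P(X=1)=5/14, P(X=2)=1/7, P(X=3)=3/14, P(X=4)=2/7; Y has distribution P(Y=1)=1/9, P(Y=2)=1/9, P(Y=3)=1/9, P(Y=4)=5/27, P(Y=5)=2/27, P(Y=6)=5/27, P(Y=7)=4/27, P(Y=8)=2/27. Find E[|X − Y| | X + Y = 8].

P(X + Y = 8) = 4/27.
Summing |X−Y|·P(x,y) over outcomes with X + Y = 8 gives 86/189.
E[|X − Y| | X + Y = 8] = (86/189) / (4/27) = 43/14.

43/14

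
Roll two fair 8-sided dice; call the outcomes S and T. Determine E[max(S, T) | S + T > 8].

127/18

P(S + T > 8) = 9/16.
Summing max(S,T)·P(x,y) over outcomes with S + T > 8 gives 127/32.
E[max(S, T) | S + T > 8] = (127/32) / (9/16) = 127/18.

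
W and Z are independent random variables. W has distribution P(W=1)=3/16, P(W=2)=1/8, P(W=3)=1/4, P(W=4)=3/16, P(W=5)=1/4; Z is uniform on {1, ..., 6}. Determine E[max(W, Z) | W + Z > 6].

87/17

P(W + Z > 6) = 17/32.
Summing max(W,Z)·P(x,y) over outcomes with W + Z > 6 gives 87/32.
E[max(W, Z) | W + Z > 6] = (87/32) / (17/32) = 87/17.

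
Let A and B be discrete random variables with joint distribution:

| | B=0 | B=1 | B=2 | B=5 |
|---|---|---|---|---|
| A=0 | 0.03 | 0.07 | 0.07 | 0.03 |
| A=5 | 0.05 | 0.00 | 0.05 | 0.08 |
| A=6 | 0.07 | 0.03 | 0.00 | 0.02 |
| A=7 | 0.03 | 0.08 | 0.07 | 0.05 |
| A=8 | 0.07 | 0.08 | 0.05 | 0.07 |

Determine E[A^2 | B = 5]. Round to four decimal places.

38.6000

P(B = 5) = 0.25.
Σ A^2·P over the event = 0·(0.03) + 25·(0.08) + 36·(0.02) + 49·(0.05) + 64·(0.07) = 9.65.
E[A^2 | B = 5] = (9.65) / (0.25) = 38.6000.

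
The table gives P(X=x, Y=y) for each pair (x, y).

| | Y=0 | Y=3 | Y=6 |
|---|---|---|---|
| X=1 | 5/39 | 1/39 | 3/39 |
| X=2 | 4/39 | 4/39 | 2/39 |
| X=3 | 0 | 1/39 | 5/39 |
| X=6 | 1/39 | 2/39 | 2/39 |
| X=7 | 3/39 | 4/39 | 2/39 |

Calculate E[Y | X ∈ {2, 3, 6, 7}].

33/10

P(X ∈ {2, 3, 6, 7}) = 10/13.
Summing Y·P(X=x,Y=y) over the conditioning event gives 33/13.
E[Y | X ∈ {2, 3, 6, 7}] = (33/13) / (10/13) = 33/10.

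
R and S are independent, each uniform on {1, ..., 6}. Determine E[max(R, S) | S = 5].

Outcomes with S = 5: (1,5), (2,5), (3,5), (4,5), (5,5), (6,5), each with probability 1/36.
E[max(R, S) | S = 5] = (5 + 5 + 5 + 5 + 5 + 6) / 6 = 31/6.

31/6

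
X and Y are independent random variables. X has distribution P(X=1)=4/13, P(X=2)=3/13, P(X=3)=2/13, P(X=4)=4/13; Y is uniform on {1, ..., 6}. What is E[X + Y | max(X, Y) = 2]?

P(max(X, Y) = 2) = 5/39.
Summing (X+Y)·P(x,y) over outcomes with max(X, Y) = 2 gives 11/26.
E[X + Y | max(X, Y) = 2] = (11/26) / (5/39) = 33/10.

33/10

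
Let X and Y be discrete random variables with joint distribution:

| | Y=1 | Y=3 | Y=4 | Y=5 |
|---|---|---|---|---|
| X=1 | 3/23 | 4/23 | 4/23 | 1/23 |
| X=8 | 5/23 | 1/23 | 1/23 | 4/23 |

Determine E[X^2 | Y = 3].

P(Y = 3) = 5/23.
Σ X^2·P over the event = 1·(4/23) + 64·(1/23) = 68/23.
E[X^2 | Y = 3] = (68/23) / (5/23) = 68/5.

68/5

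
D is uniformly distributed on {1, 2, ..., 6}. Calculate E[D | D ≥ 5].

11/2

Given D ≥ 5, D is equally likely to be any of {5, 6}.
E[D | D ≥ 5] = (5 + 6) / 2 = 11/2.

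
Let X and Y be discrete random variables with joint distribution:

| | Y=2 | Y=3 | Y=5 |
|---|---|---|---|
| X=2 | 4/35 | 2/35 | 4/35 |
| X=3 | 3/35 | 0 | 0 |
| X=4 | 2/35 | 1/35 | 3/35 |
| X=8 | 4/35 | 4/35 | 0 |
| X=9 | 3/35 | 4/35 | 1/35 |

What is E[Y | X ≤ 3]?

40/13

P(X ≤ 3) = 13/35.
Σ Y·P over the event = 2·(4/35) + 3·(2/35) + 5·(4/35) + 2·(3/35) = 8/7.
E[Y | X ≤ 3] = (8/7) / (13/35) = 40/13.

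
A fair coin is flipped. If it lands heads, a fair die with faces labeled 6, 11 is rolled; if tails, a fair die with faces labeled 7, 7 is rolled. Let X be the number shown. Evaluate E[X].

E[X | heads] = (6+11)/2 = 17/2.
E[X | tails] = (7+7)/2 = 7.
By the law of total expectation,
E[X] = (1/2)·(17/2) + (1/2)·(7) = 31/4.

31/4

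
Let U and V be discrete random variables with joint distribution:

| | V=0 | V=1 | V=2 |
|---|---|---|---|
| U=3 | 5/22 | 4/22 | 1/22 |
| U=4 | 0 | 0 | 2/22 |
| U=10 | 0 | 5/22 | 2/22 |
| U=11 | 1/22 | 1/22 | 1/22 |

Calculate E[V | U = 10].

P(U = 10) = 7/22.
Σ V·P over the event = 1·(5/22) + 2·(2/22) = 9/22.
E[V | U = 10] = (9/22) / (7/22) = 9/7.

9/7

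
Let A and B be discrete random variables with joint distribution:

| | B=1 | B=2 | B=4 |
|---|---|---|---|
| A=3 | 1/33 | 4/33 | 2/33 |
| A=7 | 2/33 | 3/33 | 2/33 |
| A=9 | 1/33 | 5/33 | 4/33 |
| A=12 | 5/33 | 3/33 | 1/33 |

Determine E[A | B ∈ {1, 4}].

77/9

P(B ∈ {1, 4}) = 6/11.
Σ A·P over the event = 3·(1/33) + 3·(2/33) + 7·(2/33) + 7·(2/33) + 9·(1/33) + 9·(4/33) + 12·(5/33) + 12·(1/33) = 14/3.
E[A | B ∈ {1, 4}] = (14/3) / (6/11) = 77/9.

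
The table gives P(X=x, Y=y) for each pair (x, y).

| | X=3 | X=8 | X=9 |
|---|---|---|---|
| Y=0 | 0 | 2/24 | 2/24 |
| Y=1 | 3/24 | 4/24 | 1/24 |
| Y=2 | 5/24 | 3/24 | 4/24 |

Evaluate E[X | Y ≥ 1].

25/4

P(Y ≥ 1) = 5/6.
Σ X·P over the event = 3·(3/24) + 3·(5/24) + 8·(4/24) + 8·(3/24) + 9·(1/24) + 9·(4/24) = 125/24.
E[X | Y ≥ 1] = (125/24) / (5/6) = 25/4.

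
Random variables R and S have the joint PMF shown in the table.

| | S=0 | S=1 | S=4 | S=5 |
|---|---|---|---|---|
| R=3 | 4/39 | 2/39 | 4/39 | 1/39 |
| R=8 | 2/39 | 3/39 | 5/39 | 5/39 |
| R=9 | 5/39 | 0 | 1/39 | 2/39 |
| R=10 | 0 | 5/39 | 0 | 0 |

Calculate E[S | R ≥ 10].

P(R ≥ 10) = 5/39.
Σ S·P over the event = 1·(5/39) = 5/39.
E[S | R ≥ 10] = (5/39) / (5/39) = 1.

1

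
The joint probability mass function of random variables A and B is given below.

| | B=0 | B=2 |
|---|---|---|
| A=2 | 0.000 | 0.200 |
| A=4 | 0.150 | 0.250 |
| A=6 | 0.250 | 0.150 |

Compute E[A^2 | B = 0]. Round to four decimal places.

28.5000

P(B = 0) = 0.400.
Σ A^2·P over the event = 16·(0.150) + 36·(0.250) = 11.400.
E[A^2 | B = 0] = (11.400) / (0.400) = 28.5000.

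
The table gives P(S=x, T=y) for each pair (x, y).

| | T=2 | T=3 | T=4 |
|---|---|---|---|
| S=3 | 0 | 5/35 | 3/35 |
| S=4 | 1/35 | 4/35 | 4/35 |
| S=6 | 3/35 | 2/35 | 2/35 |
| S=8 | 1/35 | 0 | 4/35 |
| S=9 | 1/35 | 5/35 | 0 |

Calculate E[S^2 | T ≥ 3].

P(T ≥ 3) = 29/35.
Σ S^2·P over the event = 9·(5/35) + 9·(3/35) + 16·(4/35) + 16·(4/35) + 36·(2/35) + 36·(2/35) + 64·(4/35) + 81·(5/35) = 201/7.
E[S^2 | T ≥ 3] = (201/7) / (29/35) = 1005/29.

1005/29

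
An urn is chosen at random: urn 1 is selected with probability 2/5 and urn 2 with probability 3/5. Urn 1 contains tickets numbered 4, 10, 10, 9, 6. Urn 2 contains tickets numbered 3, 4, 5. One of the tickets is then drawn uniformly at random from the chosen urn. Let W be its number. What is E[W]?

138/25

E[W | urn 1] = (4+10+10+9+6)/5 = 39/5.
E[W | urn 2] = (3+4+5)/3 = 4.
E[W] = (2/5)·(39/5) + (3/5)·(4) = 138/25.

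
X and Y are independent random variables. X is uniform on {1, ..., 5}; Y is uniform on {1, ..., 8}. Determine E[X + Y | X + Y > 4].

140/17

P(X + Y > 4) = 17/20.
Summing (X+Y)·P(x,y) over outcomes with X + Y > 4 gives 7.
E[X + Y | X + Y > 4] = (7) / (17/20) = 140/17.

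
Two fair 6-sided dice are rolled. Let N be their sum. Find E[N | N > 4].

116/15

P(N > 4) = 5/6.
Σ over the event: 5·1/9 + 6·5/36 + 7·1/6 + 8·5/36 + 9·1/9 + 10·1/12 + 11·1/18 + 12·1/36 = 58/9.
E[N | N > 4] = (58/9) / (5/6) = 116/15.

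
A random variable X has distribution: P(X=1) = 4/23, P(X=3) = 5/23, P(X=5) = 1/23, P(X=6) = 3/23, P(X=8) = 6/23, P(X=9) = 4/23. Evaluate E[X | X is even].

22/3

P(X is even) = 9/23.
Σ over the event: 6·3/23 + 8·6/23 = 66/23.
E[X | X is even] = (66/23) / (9/23) = 22/3.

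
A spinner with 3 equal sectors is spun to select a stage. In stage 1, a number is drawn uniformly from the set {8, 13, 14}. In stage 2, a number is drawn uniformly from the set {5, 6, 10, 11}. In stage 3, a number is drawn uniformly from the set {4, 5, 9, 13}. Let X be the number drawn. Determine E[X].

E[X | stage 1] = (8+13+14)/3 = 35/3.
E[X | stage 2] = (5+6+10+11)/4 = 8.
E[X | stage 3] = (4+5+9+13)/4 = 31/4.
E[X] = (1/3)·(35/3) + (1/3)·(8) + (1/3)·(31/4) = 329/36.

329/36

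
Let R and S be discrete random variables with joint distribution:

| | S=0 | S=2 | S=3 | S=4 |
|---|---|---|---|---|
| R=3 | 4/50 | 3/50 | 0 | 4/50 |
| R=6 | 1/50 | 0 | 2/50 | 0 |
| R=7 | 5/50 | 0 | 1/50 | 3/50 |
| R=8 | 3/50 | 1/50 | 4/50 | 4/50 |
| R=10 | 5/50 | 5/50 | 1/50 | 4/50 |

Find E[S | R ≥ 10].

P(R ≥ 10) = 3/10.
Summing S·P(R=x,S=y) over the conditioning event gives 29/50.
E[S | R ≥ 10] = (29/50) / (3/10) = 29/15.

29/15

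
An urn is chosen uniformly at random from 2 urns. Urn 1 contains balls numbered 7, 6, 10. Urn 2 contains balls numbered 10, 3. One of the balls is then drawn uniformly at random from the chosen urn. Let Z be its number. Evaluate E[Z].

85/12

E[Z | urn 1] = (7+6+10)/3 = 23/3.
E[Z | urn 2] = (10+3)/2 = 13/2.
By the law of total expectation,
E[Z] = (1/2)·(23/3) + (1/2)·(13/2) = 85/12.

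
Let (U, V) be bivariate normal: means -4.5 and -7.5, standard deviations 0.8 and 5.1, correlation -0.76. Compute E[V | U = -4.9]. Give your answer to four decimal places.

The regression of V on U has slope ρ·σ_V/σ_U and passes through (μ_U, μ_V).
E[V | U=-4.9] = -7.5 + (-0.76)·(5.1/0.8)·(-4.9 − (-4.5)) = -7.5 + (-4.845)·(-0.4) = -5.5620.

-5.5620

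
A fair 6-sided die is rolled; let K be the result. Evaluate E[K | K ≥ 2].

4

Given K ≥ 2, K is equally likely to be any of {2, 3, 4, 5, 6}.
E[K | K ≥ 2] = (2 + 3 + 4 + 5 + 6) / 5 = 4.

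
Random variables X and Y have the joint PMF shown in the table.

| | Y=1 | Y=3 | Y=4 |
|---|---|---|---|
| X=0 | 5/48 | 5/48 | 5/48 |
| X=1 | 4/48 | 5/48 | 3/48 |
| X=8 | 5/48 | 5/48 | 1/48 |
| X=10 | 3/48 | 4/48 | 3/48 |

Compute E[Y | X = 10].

27/10

P(X = 10) = 5/24.
Summing Y·P(X=x,Y=y) over the conditioning event gives 9/16.
E[Y | X = 10] = (9/16) / (5/24) = 27/10.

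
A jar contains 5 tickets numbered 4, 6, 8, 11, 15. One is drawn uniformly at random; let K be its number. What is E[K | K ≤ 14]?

29/4

P(K ≤ 14) = 4/5.
Σ over the event: 4·1/5 + 6·1/5 + 8·1/5 + 11·1/5 = 29/5.
E[K | K ≤ 14] = (29/5) / (4/5) = 29/4.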